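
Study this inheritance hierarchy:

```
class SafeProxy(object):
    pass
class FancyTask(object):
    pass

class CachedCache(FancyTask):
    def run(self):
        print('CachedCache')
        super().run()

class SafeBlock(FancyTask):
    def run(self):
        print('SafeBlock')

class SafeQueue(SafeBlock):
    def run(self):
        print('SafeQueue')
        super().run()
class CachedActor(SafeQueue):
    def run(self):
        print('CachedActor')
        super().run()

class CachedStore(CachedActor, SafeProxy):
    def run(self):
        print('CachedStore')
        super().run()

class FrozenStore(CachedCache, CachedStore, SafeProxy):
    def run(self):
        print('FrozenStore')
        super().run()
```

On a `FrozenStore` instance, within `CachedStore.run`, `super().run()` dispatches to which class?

CachedActor

L[FrozenStore] = FrozenStore + merge(L[CachedCache], L[CachedStore], L[SafeProxy], [CachedCache CachedStore SafeProxy])
  take CachedCache:  [CachedCache FancyTask object] + [CachedStore CachedActor SafeQueue SafeBlock FancyTask SafeProxy object] + [SafeProxy object] + [CachedCache CachedStore SafeProxy]
  take CachedStore:  [FancyTask object] + [CachedStore CachedActor SafeQueue SafeBlock FancyTask SafeProxy object] + [SafeProxy object] + [CachedStore SafeProxy]
  take CachedActor:  [FancyTask object] + [CachedActor SafeQueue SafeBlock FancyTask SafeProxy object] + [SafeProxy object] + [SafeProxy]
  take SafeQueue:  [FancyTask object] + [SafeQueue SafeBlock FancyTask SafeProxy object] + [SafeProxy object] + [SafeProxy]
  take SafeBlock:  [FancyTask object] + [SafeBlock FancyTask SafeProxy object] + [SafeProxy object] + [SafeProxy]
  take FancyTask:  [FancyTask object] + [FancyTask SafeProxy object] + [SafeProxy object] + [SafeProxy]
  take SafeProxy:  [object] + [SafeProxy object] + [SafeProxy object] + [SafeProxy]
  take object:  [object] + [object] + [object]
MRO: FrozenStore CachedCache CachedStore CachedActor SafeQueue SafeBlock FancyTask SafeProxy object
super() in CachedStore.run on a FrozenStore instance goes to the class after CachedStore in FrozenStore's MRO: CachedActor.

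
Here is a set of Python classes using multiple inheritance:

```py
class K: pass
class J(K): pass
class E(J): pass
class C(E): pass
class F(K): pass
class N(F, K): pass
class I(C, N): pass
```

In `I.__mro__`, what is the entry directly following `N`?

F

L[I] = I + merge(L[C], L[N], [C N])
  take C:  [C E J K object] + [N F K object] + [C N]
  take E:  [E J K object] + [N F K object] + [N]
  take J:  [J K object] + [N F K object] + [N]
  take N:  [K object] + [N F K object] + [N]
  take F:  [K object] + [F K object]
  take K:  [K object] + [K object]
  take object:  [object] + [object]
MRO: I C E J N F K object
N is at position 4; next is F.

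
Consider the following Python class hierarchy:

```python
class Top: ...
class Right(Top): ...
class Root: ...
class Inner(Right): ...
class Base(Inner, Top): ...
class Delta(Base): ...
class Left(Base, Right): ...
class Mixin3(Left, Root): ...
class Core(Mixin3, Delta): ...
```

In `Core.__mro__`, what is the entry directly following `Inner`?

L[Core] = Core + merge(L[Mixin3], L[Delta], [Mixin3 Delta])
  take Mixin3:  [Mixin3 Left Base Inner Right Top Root object] + [Delta Base Inner Right Top object] + [Mixin3 Delta]
  take Left:  [Left Base Inner Right Top Root object] + [Delta Base Inner Right Top object] + [Delta]
  take Delta:  [Base Inner Right Top Root object] + [Delta Base Inner Right Top object] + [Delta]
  take Base:  [Base Inner Right Top Root object] + [Base Inner Right Top object]
  take Inner:  [Inner Right Top Root object] + [Inner Right Top object]
  take Right:  [Right Top Root object] + [Right Top object]
  take Top:  [Top Root object] + [Top object]
  take Root:  [Root object] + [object]
  take object:  [object] + [object]
MRO: Core Mixin3 Left Delta Base Inner Right Top Root object
Inner is at position 5; next is Right.

Right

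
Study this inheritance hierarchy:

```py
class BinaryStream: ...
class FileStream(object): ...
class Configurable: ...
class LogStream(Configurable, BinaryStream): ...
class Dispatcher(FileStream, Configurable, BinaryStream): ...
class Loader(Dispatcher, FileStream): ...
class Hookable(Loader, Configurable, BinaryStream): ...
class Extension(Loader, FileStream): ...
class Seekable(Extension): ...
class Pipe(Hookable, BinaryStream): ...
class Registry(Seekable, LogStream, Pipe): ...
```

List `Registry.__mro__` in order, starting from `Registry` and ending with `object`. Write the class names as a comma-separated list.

Registry, Seekable, Extension, LogStream, Pipe, Hookable, Loader, Dispatcher, FileStream, Configurable, BinaryStream, object

L[Registry] = Registry + merge(L[Seekable], L[LogStream], L[Pipe], [Seekable LogStream Pipe])
  take Seekable:  [Seekable Extension Loader Dispatcher FileStream Configurable BinaryStream object] + [LogStream Configurable BinaryStream object] + [Pipe Hookable Loader Dispatcher FileStream Configurable BinaryStream object] + [Seekable LogStream Pipe]
  take Extension:  [Extension Loader Dispatcher FileStream Configurable BinaryStream object] + [LogStream Configurable BinaryStream object] + [Pipe Hookable Loader Dispatcher FileStream Configurable BinaryStream object] + [LogStream Pipe]
  take LogStream:  [Loader Dispatcher FileStream Configurable BinaryStream object] + [LogStream Configurable BinaryStream object] + [Pipe Hookable Loader Dispatcher FileStream Configurable BinaryStream object] + [LogStream Pipe]
  take Pipe:  [Loader Dispatcher FileStream Configurable BinaryStream object] + [Configurable BinaryStream object] + [Pipe Hookable Loader Dispatcher FileStream Configurable BinaryStream object] + [Pipe]
  take Hookable:  [Loader Dispatcher FileStream Configurable BinaryStream object] + [Configurable BinaryStream object] + [Hookable Loader Dispatcher FileStream Configurable BinaryStream object]
  take Loader:  [Loader Dispatcher FileStream Configurable BinaryStream object] + [Configurable BinaryStream object] + [Loader Dispatcher FileStream Configurable BinaryStream object]
  take Dispatcher:  [Dispatcher FileStream Configurable BinaryStream object] + [Configurable BinaryStream object] + [Dispatcher FileStream Configurable BinaryStream object]
  take FileStream:  [FileStream Configurable BinaryStream object] + [Configurable BinaryStream object] + [FileStream Configurable BinaryStream object]
  take Configurable:  [Configurable BinaryStream object] + [Configurable BinaryStream object] + [Configurable BinaryStream object]
  take BinaryStream:  [BinaryStream object] + [BinaryStream object] + [BinaryStream object]
  take object:  [object] + [object] + [object]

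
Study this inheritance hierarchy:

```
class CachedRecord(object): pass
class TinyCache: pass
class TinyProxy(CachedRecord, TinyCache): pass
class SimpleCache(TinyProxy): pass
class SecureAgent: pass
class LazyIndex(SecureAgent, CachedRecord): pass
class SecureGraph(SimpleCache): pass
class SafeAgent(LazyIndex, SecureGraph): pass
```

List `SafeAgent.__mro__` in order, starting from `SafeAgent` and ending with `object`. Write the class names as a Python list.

[SafeAgent, LazyIndex, SecureAgent, SecureGraph, SimpleCache, TinyProxy, CachedRecord, TinyCache, object]

L[SafeAgent] = SafeAgent + merge(L[LazyIndex], L[SecureGraph], [LazyIndex SecureGraph])
  take LazyIndex:  [LazyIndex SecureAgent CachedRecord object] + [SecureGraph SimpleCache TinyProxy CachedRecord TinyCache object] + [LazyIndex SecureGraph]
  take SecureAgent:  [SecureAgent CachedRecord object] + [SecureGraph SimpleCache TinyProxy CachedRecord TinyCache object] + [SecureGraph]
  take SecureGraph:  [CachedRecord object] + [SecureGraph SimpleCache TinyProxy CachedRecord TinyCache object] + [SecureGraph]
  take SimpleCache:  [CachedRecord object] + [SimpleCache TinyProxy CachedRecord TinyCache object]
  take TinyProxy:  [CachedRecord object] + [TinyProxy CachedRecord TinyCache object]
  take CachedRecord:  [CachedRecord object] + [CachedRecord TinyCache object]
  take TinyCache:  [object] + [TinyCache object]
  take object:  [object] + [object]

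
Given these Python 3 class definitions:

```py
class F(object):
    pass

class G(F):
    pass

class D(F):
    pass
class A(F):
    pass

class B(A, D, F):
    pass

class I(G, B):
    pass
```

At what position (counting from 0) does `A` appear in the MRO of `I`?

L[I] = I + merge(L[G], L[B], [G B])
  take G:  [G F object] + [B A D F object] + [G B]
  take B:  [F object] + [B A D F object] + [B]
  take A:  [F object] + [A D F object]
  take D:  [F object] + [D F object]
  take F:  [F object] + [F object]
  take object:  [object] + [object]
MRO: I G B A D F object
A sits at index 3.

3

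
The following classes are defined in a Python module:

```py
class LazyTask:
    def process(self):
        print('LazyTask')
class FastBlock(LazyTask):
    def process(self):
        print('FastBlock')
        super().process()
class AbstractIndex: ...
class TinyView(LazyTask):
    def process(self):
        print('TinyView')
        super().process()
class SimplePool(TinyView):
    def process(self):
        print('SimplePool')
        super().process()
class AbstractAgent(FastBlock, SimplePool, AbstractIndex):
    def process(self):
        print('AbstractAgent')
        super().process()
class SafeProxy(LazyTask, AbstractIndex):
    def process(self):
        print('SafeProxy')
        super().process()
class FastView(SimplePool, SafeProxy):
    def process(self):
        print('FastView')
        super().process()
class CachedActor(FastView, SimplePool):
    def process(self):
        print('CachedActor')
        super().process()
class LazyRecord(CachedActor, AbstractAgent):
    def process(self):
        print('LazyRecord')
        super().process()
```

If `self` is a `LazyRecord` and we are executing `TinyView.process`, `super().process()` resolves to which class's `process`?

L[LazyRecord] = LazyRecord + merge(L[CachedActor], L[AbstractAgent], [CachedActor AbstractAgent])
  take CachedActor:  [CachedActor FastView SimplePool TinyView SafeProxy LazyTask AbstractIndex object] + [AbstractAgent FastBlock SimplePool TinyView LazyTask AbstractIndex object] + [CachedActor AbstractAgent]
  take FastView:  [FastView SimplePool TinyView SafeProxy LazyTask AbstractIndex object] + [AbstractAgent FastBlock SimplePool TinyView LazyTask AbstractIndex object] + [AbstractAgent]
  take AbstractAgent:  [SimplePool TinyView SafeProxy LazyTask AbstractIndex object] + [AbstractAgent FastBlock SimplePool TinyView LazyTask AbstractIndex object] + [AbstractAgent]
  take FastBlock:  [SimplePool TinyView SafeProxy LazyTask AbstractIndex object] + [FastBlock SimplePool TinyView LazyTask AbstractIndex object]
  take SimplePool:  [SimplePool TinyView SafeProxy LazyTask AbstractIndex object] + [SimplePool TinyView LazyTask AbstractIndex object]
  take TinyView:  [TinyView SafeProxy LazyTask AbstractIndex object] + [TinyView LazyTask AbstractIndex object]
  take SafeProxy:  [SafeProxy LazyTask AbstractIndex object] + [LazyTask AbstractIndex object]
  take LazyTask:  [LazyTask AbstractIndex object] + [LazyTask AbstractIndex object]
  take AbstractIndex:  [AbstractIndex object] + [AbstractIndex object]
  take object:  [object] + [object]
MRO: LazyRecord CachedActor FastView AbstractAgent FastBlock SimplePool TinyView SafeProxy LazyTask AbstractIndex object
super() in TinyView.process on a LazyRecord instance goes to the class after TinyView in LazyRecord's MRO: SafeProxy.

SafeProxy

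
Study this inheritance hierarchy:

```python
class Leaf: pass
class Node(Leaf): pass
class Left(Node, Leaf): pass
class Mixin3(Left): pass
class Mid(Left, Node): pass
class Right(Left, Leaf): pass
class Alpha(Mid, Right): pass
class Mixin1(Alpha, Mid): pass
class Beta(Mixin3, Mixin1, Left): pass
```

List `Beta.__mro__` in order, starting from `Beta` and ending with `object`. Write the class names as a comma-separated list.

L[Beta] = Beta + merge(L[Mixin3], L[Mixin1], L[Left], [Mixin3 Mixin1 Left])
  take Mixin3:  [Mixin3 Left Node Leaf object] + [Mixin1 Alpha Mid Right Left Node Leaf object] + [Left Node Leaf object] + [Mixin3 Mixin1 Left]
  take Mixin1:  [Left Node Leaf object] + [Mixin1 Alpha Mid Right Left Node Leaf object] + [Left Node Leaf object] + [Mixin1 Left]
  take Alpha:  [Left Node Leaf object] + [Alpha Mid Right Left Node Leaf object] + [Left Node Leaf object] + [Left]
  take Mid:  [Left Node Leaf object] + [Mid Right Left Node Leaf object] + [Left Node Leaf object] + [Left]
  take Right:  [Left Node Leaf object] + [Right Left Node Leaf object] + [Left Node Leaf object] + [Left]
  take Left:  [Left Node Leaf object] + [Left Node Leaf object] + [Left Node Leaf object] + [Left]
  take Node:  [Node Leaf object] + [Node Leaf object] + [Node Leaf object]
  take Leaf:  [Leaf object] + [Leaf object] + [Leaf object]
  take object:  [object] + [object] + [object]

Beta, Mixin3, Mixin1, Alpha, Mid, Right, Left, Node, Leaf, object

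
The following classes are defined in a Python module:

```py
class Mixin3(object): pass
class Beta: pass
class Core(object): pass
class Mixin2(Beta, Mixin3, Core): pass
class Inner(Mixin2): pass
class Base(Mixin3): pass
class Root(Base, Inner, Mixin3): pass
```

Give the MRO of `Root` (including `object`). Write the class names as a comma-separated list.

L[Root] = Root + merge(L[Base], L[Inner], L[Mixin3], [Base Inner Mixin3])
  take Base:  [Base Mixin3 object] + [Inner Mixin2 Beta Mixin3 Core object] + [Mixin3 object] + [Base Inner Mixin3]
  take Inner:  [Mixin3 object] + [Inner Mixin2 Beta Mixin3 Core object] + [Mixin3 object] + [Inner Mixin3]
  take Mixin2:  [Mixin3 object] + [Mixin2 Beta Mixin3 Core object] + [Mixin3 object] + [Mixin3]
  take Beta:  [Mixin3 object] + [Beta Mixin3 Core object] + [Mixin3 object] + [Mixin3]
  take Mixin3:  [Mixin3 object] + [Mixin3 Core object] + [Mixin3 object] + [Mixin3]
  take Core:  [object] + [Core object] + [object]
  take object:  [object] + [object] + [object]

Root, Base, Inner, Mixin2, Beta, Mixin3, Core, object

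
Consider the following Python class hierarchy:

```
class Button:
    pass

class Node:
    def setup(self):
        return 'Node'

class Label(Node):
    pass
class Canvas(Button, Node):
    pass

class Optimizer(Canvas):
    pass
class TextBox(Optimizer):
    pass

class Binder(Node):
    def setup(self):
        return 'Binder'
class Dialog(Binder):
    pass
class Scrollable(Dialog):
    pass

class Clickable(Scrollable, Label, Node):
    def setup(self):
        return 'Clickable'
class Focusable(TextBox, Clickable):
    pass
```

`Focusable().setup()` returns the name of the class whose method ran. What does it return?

Clickable

L[Focusable] = Focusable + merge(L[TextBox], L[Clickable], [TextBox Clickable])
  take TextBox:  [TextBox Optimizer Canvas Button Node object] + [Clickable Scrollable Dialog Binder Label Node object] + [TextBox Clickable]
  take Optimizer:  [Optimizer Canvas Button Node object] + [Clickable Scrollable Dialog Binder Label Node object] + [Clickable]
  take Canvas:  [Canvas Button Node object] + [Clickable Scrollable Dialog Binder Label Node object] + [Clickable]
  take Button:  [Button Node object] + [Clickable Scrollable Dialog Binder Label Node object] + [Clickable]
  take Clickable:  [Node object] + [Clickable Scrollable Dialog Binder Label Node object] + [Clickable]
  take Scrollable:  [Node object] + [Scrollable Dialog Binder Label Node object]
  take Dialog:  [Node object] + [Dialog Binder Label Node object]
  take Binder:  [Node object] + [Binder Label Node object]
  take Label:  [Node object] + [Label Node object]
  take Node:  [Node object] + [Node object]
  take object:  [object] + [object]
MRO: Focusable TextBox Optimizer Canvas Button Clickable Scrollable Dialog Binder Label Node object
setup is defined in: Binder, Clickable, Node. First along the MRO is Clickable.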